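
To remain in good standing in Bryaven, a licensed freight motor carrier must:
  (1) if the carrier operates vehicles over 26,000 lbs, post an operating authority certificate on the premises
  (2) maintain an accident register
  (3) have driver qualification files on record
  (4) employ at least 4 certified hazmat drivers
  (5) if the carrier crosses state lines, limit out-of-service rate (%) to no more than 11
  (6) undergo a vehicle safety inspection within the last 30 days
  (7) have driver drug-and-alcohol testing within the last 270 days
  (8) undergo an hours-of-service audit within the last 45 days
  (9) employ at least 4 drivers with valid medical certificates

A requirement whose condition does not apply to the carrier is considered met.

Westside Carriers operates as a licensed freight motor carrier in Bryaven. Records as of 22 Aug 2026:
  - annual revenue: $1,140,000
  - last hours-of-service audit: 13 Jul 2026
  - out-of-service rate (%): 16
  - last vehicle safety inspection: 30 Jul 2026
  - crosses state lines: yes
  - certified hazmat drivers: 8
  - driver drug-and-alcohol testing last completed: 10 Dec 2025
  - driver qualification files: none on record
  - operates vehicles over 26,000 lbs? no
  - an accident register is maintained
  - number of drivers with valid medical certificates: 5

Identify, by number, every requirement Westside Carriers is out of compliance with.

1. condition 'operates vehicles over 26,000 lbs' does not hold → requirement n/a → met
2. accident register present → met
3. driver qualification files absent → not met
4. certified hazmat drivers 8 ≥ 4 → met
5. condition 'crosses state lines' holds; out-of-service rate (%) 16 > 11 → not met
6. vehicle safety inspection 23 days ago vs limit 30 → met
7. driver drug-and-alcohol testing 255 days ago vs limit 270 → met
8. hours-of-service audit 40 days ago vs limit 45 → met
9. drivers with valid medical certificates 5 ≥ 4 → met
Not met: 3, 5

3, 5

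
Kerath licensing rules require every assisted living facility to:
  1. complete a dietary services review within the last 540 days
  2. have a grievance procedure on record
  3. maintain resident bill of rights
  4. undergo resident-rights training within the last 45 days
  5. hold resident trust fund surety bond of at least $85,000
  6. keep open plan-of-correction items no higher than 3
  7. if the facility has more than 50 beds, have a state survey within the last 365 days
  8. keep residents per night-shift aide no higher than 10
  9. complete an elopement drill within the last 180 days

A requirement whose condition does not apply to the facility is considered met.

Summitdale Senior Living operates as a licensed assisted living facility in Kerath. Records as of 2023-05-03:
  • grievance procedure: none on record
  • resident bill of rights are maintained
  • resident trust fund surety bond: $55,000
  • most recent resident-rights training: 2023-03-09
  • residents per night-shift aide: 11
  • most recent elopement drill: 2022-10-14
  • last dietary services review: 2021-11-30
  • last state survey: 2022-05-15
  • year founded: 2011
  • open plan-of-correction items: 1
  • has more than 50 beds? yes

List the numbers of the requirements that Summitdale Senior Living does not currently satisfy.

1. dietary services review 519 days ago vs limit 540 → met
2. grievance procedure absent → not met
3. resident bill of rights present → met
4. resident-rights training 55 days ago vs limit 45 → not met
5. resident trust fund surety bond $55,000 < $85,000 → not met
6. open plan-of-correction items 1 ≤ 3 → met
7. condition 'has more than 50 beds' holds; state survey 353 days ago vs limit 365 → met
8. residents per night-shift aide 11 > 10 → not met
9. elopement drill 201 days ago vs limit 180 → not met
Not met: 2, 4, 5, 8, 9

2, 4, 5, 8, 9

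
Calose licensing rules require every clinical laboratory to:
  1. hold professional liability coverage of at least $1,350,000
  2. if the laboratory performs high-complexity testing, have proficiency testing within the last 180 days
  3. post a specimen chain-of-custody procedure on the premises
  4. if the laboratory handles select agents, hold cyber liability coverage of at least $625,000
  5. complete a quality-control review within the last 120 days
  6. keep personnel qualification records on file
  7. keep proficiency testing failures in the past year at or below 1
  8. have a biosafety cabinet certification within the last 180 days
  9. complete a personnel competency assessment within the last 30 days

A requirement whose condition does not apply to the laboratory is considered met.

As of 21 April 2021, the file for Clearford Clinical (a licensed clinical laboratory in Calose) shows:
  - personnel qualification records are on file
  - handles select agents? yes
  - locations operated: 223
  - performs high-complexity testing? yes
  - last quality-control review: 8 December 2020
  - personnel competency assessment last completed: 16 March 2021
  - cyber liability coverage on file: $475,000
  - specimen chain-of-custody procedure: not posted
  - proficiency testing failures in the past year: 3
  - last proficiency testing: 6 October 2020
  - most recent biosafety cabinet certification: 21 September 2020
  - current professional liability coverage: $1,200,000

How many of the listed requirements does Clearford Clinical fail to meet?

1. professional liability coverage $1,200,000 < $1,350,000 → not met
2. condition 'performs high-complexity testing' holds; proficiency testing 197 days ago vs limit 180 → not met
3. specimen chain-of-custody procedure absent → not met
4. condition 'handles select agents' holds; cyber liability coverage $475,000 < $625,000 → not met
5. quality-control review 134 days ago vs limit 120 → not met
6. personnel qualification records present → met
7. proficiency testing failures in the past year 3 > 1 → not met
8. biosafety cabinet certification 212 days ago vs limit 180 → not met
9. personnel competency assessment 36 days ago vs limit 30 → not met
Not met: 8 of 9

8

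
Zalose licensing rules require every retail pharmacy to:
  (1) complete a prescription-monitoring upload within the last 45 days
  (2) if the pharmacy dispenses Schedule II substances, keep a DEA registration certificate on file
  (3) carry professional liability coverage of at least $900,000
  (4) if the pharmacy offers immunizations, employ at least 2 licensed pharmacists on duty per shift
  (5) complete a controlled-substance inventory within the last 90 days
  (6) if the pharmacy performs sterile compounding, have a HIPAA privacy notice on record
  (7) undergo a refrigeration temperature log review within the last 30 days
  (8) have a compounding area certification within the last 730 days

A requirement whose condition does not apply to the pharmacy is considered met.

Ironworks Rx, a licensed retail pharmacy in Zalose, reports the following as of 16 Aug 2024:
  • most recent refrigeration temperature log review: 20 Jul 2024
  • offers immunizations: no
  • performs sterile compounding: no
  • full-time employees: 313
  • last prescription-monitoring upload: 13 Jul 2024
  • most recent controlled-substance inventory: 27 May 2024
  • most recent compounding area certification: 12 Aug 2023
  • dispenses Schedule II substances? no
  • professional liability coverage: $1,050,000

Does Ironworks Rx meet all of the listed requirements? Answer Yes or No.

Yes

1. prescription-monitoring upload 34 days ago vs limit 45 → met
2. condition 'dispenses Schedule II substances' does not hold → requirement n/a → met
3. professional liability coverage $1,050,000 ≥ $900,000 → met
4. condition 'offers immunizations' does not hold → requirement n/a → met
5. controlled-substance inventory 81 days ago vs limit 90 → met
6. condition 'performs sterile compounding' does not hold → requirement n/a → met
7. refrigeration temperature log review 27 days ago vs limit 30 → met
8. compounding area certification 370 days ago vs limit 730 → met
All met.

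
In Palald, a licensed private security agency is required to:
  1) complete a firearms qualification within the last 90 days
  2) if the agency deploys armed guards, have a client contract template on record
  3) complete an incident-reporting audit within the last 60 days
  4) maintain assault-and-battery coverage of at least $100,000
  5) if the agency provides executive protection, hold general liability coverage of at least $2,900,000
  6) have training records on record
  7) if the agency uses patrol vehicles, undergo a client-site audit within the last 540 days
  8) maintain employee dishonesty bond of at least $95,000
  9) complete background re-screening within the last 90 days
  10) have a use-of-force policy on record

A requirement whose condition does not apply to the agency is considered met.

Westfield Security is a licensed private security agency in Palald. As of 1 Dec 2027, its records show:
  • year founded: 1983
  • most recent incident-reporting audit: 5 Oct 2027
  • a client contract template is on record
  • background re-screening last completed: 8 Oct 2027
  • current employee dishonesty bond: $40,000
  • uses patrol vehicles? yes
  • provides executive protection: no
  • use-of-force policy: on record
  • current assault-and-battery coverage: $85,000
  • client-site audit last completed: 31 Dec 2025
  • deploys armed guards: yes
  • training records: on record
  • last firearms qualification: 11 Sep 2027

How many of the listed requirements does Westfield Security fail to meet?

1. firearms qualification 81 days ago vs limit 90 → met
2. condition 'deploys armed guards' holds; client contract template present → met
3. incident-reporting audit 57 days ago vs limit 60 → met
4. assault-and-battery coverage $85,000 < $100,000 → not met
5. condition 'provides executive protection' does not hold → requirement n/a → met
6. training records present → met
7. condition 'uses patrol vehicles' holds; client-site audit 700 days ago vs limit 540 → not met
8. employee dishonesty bond $40,000 < $95,000 → not met
9. background re-screening 54 days ago vs limit 90 → met
10. use-of-force policy present → met
Not met: 3 of 10

3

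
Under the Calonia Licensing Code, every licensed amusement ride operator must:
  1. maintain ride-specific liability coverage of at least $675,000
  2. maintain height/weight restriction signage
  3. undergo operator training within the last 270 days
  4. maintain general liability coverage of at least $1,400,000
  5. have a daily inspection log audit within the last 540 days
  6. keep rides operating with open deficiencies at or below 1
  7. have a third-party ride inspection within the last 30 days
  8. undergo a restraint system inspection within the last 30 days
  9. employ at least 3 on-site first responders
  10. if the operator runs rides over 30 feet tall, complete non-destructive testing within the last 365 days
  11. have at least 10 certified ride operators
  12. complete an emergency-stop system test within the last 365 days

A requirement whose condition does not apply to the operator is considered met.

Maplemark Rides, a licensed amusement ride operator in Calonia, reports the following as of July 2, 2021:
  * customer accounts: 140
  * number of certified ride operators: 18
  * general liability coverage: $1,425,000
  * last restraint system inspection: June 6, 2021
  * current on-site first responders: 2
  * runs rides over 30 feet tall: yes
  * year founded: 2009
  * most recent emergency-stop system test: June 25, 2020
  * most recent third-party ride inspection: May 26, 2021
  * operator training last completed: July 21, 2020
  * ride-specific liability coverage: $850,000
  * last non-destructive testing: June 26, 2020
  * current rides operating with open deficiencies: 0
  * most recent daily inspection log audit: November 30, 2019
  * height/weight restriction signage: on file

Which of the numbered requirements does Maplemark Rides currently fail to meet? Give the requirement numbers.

1. ride-specific liability coverage $850,000 ≥ $675,000 → met
2. height/weight restriction signage present → met
3. operator training 346 days ago vs limit 270 → not met
4. general liability coverage $1,425,000 ≥ $1,400,000 → met
5. daily inspection log audit 580 days ago vs limit 540 → not met
6. rides operating with open deficiencies 0 ≤ 1 → met
7. third-party ride inspection 37 days ago vs limit 30 → not met
8. restraint system inspection 26 days ago vs limit 30 → met
9. on-site first responders 2 < 3 → not met
10. condition 'runs rides over 30 feet tall' holds; non-destructive testing 371 days ago vs limit 365 → not met
11. certified ride operators 18 ≥ 10 → met
12. emergency-stop system test 372 days ago vs limit 365 → not met
Not met: 3, 5, 7, 9, 10, 12

3, 5, 7, 9, 10, 12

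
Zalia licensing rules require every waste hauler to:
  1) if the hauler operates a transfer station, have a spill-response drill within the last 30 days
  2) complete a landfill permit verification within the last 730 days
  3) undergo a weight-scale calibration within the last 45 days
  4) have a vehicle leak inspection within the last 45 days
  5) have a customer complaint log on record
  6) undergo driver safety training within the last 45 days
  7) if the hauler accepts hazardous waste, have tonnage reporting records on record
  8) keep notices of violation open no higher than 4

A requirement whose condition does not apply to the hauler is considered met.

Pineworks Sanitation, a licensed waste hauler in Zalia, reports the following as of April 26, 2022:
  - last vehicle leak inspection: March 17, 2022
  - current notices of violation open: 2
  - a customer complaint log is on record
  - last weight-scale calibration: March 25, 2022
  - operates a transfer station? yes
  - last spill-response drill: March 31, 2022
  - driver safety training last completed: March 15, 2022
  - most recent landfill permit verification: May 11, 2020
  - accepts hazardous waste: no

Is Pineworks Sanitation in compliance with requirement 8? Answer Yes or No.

8. notices of violation open 2 ≤ 4 → met

Yes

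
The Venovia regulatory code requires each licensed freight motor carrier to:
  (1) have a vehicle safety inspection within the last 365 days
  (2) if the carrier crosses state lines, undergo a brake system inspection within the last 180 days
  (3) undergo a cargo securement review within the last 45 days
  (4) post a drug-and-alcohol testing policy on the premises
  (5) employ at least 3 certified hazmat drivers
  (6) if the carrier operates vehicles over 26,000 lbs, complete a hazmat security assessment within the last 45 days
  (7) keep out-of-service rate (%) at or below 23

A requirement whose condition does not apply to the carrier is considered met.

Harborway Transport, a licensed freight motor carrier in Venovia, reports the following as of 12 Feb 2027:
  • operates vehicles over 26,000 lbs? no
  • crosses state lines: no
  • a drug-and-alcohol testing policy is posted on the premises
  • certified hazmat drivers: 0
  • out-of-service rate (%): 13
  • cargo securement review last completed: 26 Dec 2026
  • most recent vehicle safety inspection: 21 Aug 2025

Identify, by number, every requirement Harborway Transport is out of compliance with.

1, 3, 5

1. vehicle safety inspection 540 days ago vs limit 365 → not met
2. condition 'crosses state lines' does not hold → requirement n/a → met
3. cargo securement review 48 days ago vs limit 45 → not met
4. drug-and-alcohol testing policy present → met
5. certified hazmat drivers 0 < 3 → not met
6. condition 'operates vehicles over 26,000 lbs' does not hold → requirement n/a → met
7. out-of-service rate (%) 13 ≤ 23 → met
Not met: 1, 3, 5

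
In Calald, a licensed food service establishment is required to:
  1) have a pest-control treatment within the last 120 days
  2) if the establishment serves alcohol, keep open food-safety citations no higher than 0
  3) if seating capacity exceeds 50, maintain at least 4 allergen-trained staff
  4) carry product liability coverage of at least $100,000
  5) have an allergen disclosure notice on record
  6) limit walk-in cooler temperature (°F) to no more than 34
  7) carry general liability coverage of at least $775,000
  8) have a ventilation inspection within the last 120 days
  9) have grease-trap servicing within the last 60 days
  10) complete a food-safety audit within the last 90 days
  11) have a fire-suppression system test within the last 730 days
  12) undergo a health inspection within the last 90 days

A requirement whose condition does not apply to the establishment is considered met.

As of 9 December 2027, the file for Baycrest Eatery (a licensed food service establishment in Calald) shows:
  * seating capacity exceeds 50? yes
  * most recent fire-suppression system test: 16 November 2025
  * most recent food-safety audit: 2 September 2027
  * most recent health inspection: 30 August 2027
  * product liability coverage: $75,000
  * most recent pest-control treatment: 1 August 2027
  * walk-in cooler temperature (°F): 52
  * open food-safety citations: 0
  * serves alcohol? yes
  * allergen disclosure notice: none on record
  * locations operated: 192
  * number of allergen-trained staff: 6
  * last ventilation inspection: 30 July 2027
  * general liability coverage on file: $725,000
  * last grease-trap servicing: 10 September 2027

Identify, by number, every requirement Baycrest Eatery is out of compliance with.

1. pest-control treatment 130 days ago vs limit 120 → not met
2. condition 'serves alcohol' holds; open food-safety citations 0 ≤ 0 → met
3. condition 'seating capacity exceeds 50' holds; allergen-trained staff 6 ≥ 4 → met
4. product liability coverage $75,000 < $100,000 → not met
5. allergen disclosure notice absent → not met
6. walk-in cooler temperature (°F) 52 > 34 → not met
7. general liability coverage $725,000 < $775,000 → not met
8. ventilation inspection 132 days ago vs limit 120 → not met
9. grease-trap servicing 90 days ago vs limit 60 → not met
10. food-safety audit 98 days ago vs limit 90 → not met
11. fire-suppression system test 753 days ago vs limit 730 → not met
12. health inspection 101 days ago vs limit 90 → not met
Not met: 1, 4, 5, 6, 7, 8, 9, 10, 11, 12

1, 4, 5, 6, 7, 8, 9, 10, 11, 12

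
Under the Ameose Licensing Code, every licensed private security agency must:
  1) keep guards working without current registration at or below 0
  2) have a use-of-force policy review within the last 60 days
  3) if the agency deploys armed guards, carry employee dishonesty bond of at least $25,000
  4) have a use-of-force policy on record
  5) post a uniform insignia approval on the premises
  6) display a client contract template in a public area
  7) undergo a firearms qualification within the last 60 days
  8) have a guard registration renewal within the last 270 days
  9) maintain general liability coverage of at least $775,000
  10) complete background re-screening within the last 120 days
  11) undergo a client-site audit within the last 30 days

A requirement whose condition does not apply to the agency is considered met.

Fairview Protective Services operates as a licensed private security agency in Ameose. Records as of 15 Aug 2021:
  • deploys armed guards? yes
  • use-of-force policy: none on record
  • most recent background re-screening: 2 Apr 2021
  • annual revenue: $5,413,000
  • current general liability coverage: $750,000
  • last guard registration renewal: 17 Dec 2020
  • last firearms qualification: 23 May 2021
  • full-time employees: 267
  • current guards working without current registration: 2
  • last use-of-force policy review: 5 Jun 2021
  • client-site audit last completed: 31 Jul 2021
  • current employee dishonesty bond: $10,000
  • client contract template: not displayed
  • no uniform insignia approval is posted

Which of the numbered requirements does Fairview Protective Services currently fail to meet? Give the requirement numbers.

1, 2, 3, 4, 5, 6, 7, 9, 10

1. guards working without current registration 2 > 0 → not met
2. use-of-force policy review 71 days ago vs limit 60 → not met
3. condition 'deploys armed guards' holds; employee dishonesty bond $10,000 < $25,000 → not met
4. use-of-force policy absent → not met
5. uniform insignia approval absent → not met
6. client contract template absent → not met
7. firearms qualification 84 days ago vs limit 60 → not met
8. guard registration renewal 241 days ago vs limit 270 → met
9. general liability coverage $750,000 < $775,000 → not met
10. background re-screening 135 days ago vs limit 120 → not met
11. client-site audit 15 days ago vs limit 30 → met
Not met: 1, 2, 3, 4, 5, 6, 7, 9, 10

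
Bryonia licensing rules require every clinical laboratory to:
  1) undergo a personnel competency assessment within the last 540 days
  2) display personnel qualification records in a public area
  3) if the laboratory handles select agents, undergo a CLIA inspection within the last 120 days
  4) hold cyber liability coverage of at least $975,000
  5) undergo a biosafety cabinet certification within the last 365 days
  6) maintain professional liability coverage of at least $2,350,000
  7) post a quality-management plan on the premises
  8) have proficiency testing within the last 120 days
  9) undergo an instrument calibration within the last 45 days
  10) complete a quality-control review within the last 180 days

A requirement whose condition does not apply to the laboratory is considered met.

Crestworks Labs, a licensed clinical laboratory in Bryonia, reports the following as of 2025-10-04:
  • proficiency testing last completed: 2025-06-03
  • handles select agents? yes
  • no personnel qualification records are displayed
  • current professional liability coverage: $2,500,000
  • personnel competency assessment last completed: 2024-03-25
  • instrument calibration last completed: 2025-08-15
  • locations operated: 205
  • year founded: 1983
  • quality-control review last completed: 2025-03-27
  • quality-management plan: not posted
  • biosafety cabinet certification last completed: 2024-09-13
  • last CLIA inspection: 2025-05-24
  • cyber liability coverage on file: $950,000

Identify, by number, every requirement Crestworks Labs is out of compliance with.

1, 2, 3, 4, 5, 7, 8, 9, 10

1. personnel competency assessment 558 days ago vs limit 540 → not met
2. personnel qualification records absent → not met
3. condition 'handles select agents' holds; CLIA inspection 133 days ago vs limit 120 → not met
4. cyber liability coverage $950,000 < $975,000 → not met
5. biosafety cabinet certification 386 days ago vs limit 365 → not met
6. professional liability coverage $2,500,000 ≥ $2,350,000 → met
7. quality-management plan absent → not met
8. proficiency testing 123 days ago vs limit 120 → not met
9. instrument calibration 50 days ago vs limit 45 → not met
10. quality-control review 191 days ago vs limit 180 → not met
Not met: 1, 2, 3, 4, 5, 7, 8, 9, 10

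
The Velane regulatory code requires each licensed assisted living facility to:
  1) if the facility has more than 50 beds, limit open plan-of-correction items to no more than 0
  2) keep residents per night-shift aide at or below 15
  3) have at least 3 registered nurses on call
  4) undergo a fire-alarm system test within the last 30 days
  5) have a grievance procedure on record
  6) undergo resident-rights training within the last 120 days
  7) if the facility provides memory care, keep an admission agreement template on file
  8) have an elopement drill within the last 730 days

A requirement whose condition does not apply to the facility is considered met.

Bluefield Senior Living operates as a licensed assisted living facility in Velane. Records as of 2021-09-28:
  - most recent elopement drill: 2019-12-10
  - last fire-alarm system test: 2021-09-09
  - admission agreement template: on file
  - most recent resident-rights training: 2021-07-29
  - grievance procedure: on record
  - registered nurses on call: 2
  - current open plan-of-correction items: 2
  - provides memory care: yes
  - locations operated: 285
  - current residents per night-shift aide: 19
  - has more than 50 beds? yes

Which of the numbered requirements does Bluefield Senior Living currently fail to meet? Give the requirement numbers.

1. condition 'has more than 50 beds' holds; open plan-of-correction items 2 > 0 → not met
2. residents per night-shift aide 19 > 15 → not met
3. registered nurses on call 2 < 3 → not met
4. fire-alarm system test 19 days ago vs limit 30 → met
5. grievance procedure present → met
6. resident-rights training 61 days ago vs limit 120 → met
7. condition 'provides memory care' holds; admission agreement template present → met
8. elopement drill 658 days ago vs limit 730 → met
Not met: 1, 2, 3

1, 2, 3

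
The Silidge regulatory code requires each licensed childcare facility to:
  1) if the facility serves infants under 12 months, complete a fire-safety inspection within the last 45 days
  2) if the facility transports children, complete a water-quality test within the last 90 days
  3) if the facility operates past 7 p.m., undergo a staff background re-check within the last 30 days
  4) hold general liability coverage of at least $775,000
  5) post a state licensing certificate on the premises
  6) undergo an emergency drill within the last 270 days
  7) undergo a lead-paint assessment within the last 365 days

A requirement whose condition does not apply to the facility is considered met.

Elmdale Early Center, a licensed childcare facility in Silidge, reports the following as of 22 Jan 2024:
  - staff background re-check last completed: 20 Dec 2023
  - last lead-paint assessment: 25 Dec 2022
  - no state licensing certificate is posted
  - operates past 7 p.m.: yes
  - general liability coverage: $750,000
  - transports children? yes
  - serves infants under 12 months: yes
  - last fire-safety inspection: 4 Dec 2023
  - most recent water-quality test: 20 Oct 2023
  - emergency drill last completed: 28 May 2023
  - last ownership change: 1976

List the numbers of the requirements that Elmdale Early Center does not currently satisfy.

1, 2, 3, 4, 5, 7

1. condition 'serves infants under 12 months' holds; fire-safety inspection 49 days ago vs limit 45 → not met
2. condition 'transports children' holds; water-quality test 94 days ago vs limit 90 → not met
3. condition 'operates past 7 p.m.' holds; staff background re-check 33 days ago vs limit 30 → not met
4. general liability coverage $750,000 < $775,000 → not met
5. state licensing certificate absent → not met
6. emergency drill 239 days ago vs limit 270 → met
7. lead-paint assessment 393 days ago vs limit 365 → not met
Not met: 1, 2, 3, 4, 5, 7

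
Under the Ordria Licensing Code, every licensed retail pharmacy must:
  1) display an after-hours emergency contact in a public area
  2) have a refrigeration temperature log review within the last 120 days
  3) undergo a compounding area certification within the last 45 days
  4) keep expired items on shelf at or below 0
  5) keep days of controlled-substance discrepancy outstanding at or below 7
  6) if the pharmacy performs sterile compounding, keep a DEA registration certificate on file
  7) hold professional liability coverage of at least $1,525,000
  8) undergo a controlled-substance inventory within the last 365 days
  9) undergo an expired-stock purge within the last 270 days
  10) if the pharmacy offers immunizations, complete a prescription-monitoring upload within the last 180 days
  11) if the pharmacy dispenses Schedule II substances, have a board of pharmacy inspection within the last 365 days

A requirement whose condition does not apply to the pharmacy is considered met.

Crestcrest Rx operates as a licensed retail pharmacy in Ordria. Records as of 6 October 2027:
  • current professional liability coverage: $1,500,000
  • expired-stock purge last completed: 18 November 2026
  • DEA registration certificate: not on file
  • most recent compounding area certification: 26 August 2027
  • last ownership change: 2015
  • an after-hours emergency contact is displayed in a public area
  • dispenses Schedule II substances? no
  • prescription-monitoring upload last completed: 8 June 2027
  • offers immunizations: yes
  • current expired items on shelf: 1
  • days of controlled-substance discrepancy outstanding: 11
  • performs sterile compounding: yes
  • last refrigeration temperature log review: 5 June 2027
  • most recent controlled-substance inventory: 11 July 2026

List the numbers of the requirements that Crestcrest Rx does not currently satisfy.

1. after-hours emergency contact present → met
2. refrigeration temperature log review 123 days ago vs limit 120 → not met
3. compounding area certification 41 days ago vs limit 45 → met
4. expired items on shelf 1 > 0 → not met
5. days of controlled-substance discrepancy outstanding 11 > 7 → not met
6. condition 'performs sterile compounding' holds; DEA registration certificate absent → not met
7. professional liability coverage $1,500,000 < $1,525,000 → not met
8. controlled-substance inventory 452 days ago vs limit 365 → not met
9. expired-stock purge 322 days ago vs limit 270 → not met
10. condition 'offers immunizations' holds; prescription-monitoring upload 120 days ago vs limit 180 → met
11. condition 'dispenses Schedule II substances' does not hold → requirement n/a → met
Not met: 2, 4, 5, 6, 7, 8, 9

2, 4, 5, 6, 7, 8, 9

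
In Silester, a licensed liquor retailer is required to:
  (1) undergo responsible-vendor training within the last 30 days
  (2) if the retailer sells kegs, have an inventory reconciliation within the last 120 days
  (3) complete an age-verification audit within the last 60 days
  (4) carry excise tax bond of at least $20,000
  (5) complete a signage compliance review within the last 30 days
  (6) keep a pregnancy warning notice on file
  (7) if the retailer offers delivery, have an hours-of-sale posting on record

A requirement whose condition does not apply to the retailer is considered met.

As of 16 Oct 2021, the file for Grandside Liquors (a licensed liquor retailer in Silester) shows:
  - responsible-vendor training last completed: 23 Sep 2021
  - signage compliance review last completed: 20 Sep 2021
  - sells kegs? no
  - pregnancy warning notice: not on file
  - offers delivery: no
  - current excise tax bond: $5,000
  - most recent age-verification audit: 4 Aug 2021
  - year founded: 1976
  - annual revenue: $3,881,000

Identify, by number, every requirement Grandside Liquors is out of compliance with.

1. responsible-vendor training 23 days ago vs limit 30 → met
2. condition 'sells kegs' does not hold → requirement n/a → met
3. age-verification audit 73 days ago vs limit 60 → not met
4. excise tax bond $5,000 < $20,000 → not met
5. signage compliance review 26 days ago vs limit 30 → met
6. pregnancy warning notice absent → not met
7. condition 'offers delivery' does not hold → requirement n/a → met
Not met: 3, 4, 6

3, 4, 6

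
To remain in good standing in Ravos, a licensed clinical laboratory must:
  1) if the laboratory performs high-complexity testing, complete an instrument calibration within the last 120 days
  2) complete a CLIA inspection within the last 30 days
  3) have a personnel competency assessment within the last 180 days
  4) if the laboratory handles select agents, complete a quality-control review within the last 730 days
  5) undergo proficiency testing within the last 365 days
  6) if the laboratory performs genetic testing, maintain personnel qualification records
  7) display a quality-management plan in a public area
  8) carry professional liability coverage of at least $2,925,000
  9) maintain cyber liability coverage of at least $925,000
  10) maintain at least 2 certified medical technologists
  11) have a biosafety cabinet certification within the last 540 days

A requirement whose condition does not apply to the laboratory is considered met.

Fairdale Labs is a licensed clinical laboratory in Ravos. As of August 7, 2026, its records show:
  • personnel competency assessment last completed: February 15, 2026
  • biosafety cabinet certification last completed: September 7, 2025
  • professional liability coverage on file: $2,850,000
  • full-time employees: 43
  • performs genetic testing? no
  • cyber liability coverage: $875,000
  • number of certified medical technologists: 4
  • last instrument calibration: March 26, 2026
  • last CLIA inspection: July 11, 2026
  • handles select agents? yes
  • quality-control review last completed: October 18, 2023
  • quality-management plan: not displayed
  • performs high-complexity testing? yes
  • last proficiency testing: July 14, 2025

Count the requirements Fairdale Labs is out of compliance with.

6

1. condition 'performs high-complexity testing' holds; instrument calibration 134 days ago vs limit 120 → not met
2. CLIA inspection 27 days ago vs limit 30 → met
3. personnel competency assessment 173 days ago vs limit 180 → met
4. condition 'handles select agents' holds; quality-control review 1024 days ago vs limit 730 → not met
5. proficiency testing 389 days ago vs limit 365 → not met
6. condition 'performs genetic testing' does not hold → requirement n/a → met
7. quality-management plan absent → not met
8. professional liability coverage $2,850,000 < $2,925,000 → not met
9. cyber liability coverage $875,000 < $925,000 → not met
10. certified medical technologists 4 ≥ 2 → met
11. biosafety cabinet certification 334 days ago vs limit 540 → met
Not met: 6 of 11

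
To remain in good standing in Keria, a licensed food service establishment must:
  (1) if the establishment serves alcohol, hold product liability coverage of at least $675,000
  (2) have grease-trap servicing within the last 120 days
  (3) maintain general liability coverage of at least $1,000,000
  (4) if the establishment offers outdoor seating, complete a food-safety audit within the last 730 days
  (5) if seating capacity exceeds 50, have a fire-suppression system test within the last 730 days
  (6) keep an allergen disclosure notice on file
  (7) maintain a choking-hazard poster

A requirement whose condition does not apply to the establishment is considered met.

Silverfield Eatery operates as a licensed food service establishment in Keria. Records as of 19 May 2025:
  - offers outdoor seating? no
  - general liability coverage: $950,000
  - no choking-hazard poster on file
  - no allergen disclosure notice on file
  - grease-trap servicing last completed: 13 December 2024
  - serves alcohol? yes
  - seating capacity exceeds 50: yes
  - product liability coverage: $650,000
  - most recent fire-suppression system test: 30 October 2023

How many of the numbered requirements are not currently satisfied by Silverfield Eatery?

5

1. condition 'serves alcohol' holds; product liability coverage $650,000 < $675,000 → not met
2. grease-trap servicing 157 days ago vs limit 120 → not met
3. general liability coverage $950,000 < $1,000,000 → not met
4. condition 'offers outdoor seating' does not hold → requirement n/a → met
5. condition 'seating capacity exceeds 50' holds; fire-suppression system test 567 days ago vs limit 730 → met
6. allergen disclosure notice absent → not met
7. choking-hazard poster absent → not met
Not met: 5 of 7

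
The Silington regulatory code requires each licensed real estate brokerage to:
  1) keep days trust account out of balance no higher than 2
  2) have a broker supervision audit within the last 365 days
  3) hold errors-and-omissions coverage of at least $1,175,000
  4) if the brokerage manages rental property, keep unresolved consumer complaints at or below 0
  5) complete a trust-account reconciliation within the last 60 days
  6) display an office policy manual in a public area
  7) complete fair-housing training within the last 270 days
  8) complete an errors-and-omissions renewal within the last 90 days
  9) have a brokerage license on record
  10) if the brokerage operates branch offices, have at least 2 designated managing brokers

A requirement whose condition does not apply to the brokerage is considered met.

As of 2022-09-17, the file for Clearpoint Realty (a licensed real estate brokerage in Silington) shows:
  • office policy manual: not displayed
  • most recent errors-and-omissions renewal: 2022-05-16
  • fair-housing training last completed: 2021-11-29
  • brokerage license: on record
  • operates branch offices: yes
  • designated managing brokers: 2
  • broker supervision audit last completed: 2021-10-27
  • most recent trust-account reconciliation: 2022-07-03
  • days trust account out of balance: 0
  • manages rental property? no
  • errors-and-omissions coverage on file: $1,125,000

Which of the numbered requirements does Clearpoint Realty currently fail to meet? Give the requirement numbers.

1. days trust account out of balance 0 ≤ 2 → met
2. broker supervision audit 325 days ago vs limit 365 → met
3. errors-and-omissions coverage $1,125,000 < $1,175,000 → not met
4. condition 'manages rental property' does not hold → requirement n/a → met
5. trust-account reconciliation 76 days ago vs limit 60 → not met
6. office policy manual absent → not met
7. fair-housing training 292 days ago vs limit 270 → not met
8. errors-and-omissions renewal 124 days ago vs limit 90 → not met
9. brokerage license present → met
10. condition 'operates branch offices' holds; designated managing brokers 2 ≥ 2 → met
Not met: 3, 5, 6, 7, 8

3, 5, 6, 7, 8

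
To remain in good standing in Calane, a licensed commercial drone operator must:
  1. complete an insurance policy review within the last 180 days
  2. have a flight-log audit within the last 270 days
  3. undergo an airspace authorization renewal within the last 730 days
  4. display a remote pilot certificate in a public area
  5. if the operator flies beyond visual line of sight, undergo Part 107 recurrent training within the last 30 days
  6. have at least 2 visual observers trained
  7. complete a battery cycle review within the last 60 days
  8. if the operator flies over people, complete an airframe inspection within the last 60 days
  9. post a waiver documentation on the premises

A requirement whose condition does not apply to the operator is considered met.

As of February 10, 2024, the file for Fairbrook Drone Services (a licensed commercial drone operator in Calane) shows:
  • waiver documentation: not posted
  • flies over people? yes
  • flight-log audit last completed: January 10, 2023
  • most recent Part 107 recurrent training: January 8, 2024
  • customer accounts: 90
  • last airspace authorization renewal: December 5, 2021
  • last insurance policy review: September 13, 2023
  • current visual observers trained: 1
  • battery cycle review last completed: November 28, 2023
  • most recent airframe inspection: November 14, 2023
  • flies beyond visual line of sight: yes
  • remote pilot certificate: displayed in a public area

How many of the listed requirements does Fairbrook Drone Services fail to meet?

7

1. insurance policy review 150 days ago vs limit 180 → met
2. flight-log audit 396 days ago vs limit 270 → not met
3. airspace authorization renewal 797 days ago vs limit 730 → not met
4. remote pilot certificate present → met
5. condition 'flies beyond visual line of sight' holds; Part 107 recurrent training 33 days ago vs limit 30 → not met
6. visual observers trained 1 < 2 → not met
7. battery cycle review 74 days ago vs limit 60 → not met
8. condition 'flies over people' holds; airframe inspection 88 days ago vs limit 60 → not met
9. waiver documentation absent → not met
Not met: 7 of 9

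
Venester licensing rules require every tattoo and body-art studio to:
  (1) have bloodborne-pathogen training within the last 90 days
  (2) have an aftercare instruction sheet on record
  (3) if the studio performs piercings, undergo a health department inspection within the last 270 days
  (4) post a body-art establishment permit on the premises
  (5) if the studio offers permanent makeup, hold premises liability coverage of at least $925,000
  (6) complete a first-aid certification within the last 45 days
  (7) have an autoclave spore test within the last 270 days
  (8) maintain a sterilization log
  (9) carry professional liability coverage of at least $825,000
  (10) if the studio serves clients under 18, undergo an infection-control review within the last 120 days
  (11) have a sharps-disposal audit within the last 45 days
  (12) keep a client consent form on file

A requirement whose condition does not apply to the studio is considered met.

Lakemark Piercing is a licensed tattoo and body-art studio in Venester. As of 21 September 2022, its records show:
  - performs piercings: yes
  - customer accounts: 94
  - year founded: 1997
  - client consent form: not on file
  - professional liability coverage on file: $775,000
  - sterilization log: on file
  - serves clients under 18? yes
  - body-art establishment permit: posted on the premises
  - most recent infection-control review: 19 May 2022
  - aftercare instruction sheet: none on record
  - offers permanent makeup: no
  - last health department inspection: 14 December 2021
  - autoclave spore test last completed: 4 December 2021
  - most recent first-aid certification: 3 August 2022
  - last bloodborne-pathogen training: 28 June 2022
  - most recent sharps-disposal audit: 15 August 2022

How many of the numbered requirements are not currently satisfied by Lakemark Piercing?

1. bloodborne-pathogen training 85 days ago vs limit 90 → met
2. aftercare instruction sheet absent → not met
3. condition 'performs piercings' holds; health department inspection 281 days ago vs limit 270 → not met
4. body-art establishment permit present → met
5. condition 'offers permanent makeup' does not hold → requirement n/a → met
6. first-aid certification 49 days ago vs limit 45 → not met
7. autoclave spore test 291 days ago vs limit 270 → not met
8. sterilization log present → met
9. professional liability coverage $775,000 < $825,000 → not met
10. condition 'serves clients under 18' holds; infection-control review 125 days ago vs limit 120 → not met
11. sharps-disposal audit 37 days ago vs limit 45 → met
12. client consent form absent → not met
Not met: 7 of 12

7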